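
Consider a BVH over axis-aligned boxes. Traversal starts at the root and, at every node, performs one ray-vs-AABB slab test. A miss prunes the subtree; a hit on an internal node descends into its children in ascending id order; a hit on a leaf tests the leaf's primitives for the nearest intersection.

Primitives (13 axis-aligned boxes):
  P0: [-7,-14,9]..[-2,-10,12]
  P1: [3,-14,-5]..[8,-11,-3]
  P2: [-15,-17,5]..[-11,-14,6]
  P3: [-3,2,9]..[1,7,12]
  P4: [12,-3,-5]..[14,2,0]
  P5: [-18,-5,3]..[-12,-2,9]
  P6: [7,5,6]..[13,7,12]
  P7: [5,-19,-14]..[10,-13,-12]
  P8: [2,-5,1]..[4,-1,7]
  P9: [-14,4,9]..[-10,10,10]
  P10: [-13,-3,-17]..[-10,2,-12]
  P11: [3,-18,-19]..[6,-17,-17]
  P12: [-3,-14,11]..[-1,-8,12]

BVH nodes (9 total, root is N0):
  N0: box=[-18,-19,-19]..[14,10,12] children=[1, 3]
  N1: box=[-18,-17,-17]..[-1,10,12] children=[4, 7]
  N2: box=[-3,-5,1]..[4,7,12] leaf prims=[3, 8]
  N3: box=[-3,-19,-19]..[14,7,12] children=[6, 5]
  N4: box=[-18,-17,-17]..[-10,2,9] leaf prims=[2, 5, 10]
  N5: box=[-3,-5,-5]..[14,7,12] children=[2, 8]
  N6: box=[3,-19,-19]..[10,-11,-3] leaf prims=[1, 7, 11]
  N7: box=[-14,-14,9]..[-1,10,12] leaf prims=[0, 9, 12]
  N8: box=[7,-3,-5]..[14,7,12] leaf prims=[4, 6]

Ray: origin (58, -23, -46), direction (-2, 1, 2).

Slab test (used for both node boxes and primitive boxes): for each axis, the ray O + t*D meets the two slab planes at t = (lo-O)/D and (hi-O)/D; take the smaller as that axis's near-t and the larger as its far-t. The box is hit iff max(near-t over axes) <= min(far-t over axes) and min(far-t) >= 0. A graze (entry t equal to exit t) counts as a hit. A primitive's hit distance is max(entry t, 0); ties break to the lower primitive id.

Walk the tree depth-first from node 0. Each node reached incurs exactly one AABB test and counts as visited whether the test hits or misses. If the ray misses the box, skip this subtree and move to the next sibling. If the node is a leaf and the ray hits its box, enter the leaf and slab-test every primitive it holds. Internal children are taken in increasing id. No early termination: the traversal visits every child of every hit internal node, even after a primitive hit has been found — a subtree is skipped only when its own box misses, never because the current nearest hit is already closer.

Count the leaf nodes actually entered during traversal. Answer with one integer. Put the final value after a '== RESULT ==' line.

Traverse from the root:
N0 x:[22,38] y:[4,33] z:[27/2,29] -> hit [22,29], descend [1, 3]
  N1 x:[59/2,38] y:[6,33] z:[29/2,29] -> miss, prune
  N3 x:[22,61/2] y:[4,30] z:[27/2,29] -> hit [22,29], descend [5, 6]
    N5 x:[22,61/2] y:[18,30] z:[41/2,29] -> hit [22,29], descend [2, 8]
      N2 x:[27,61/2] y:[18,30] z:[47/2,29] -> hit [27,29] leaf, test {P3@t=57/2, P8(miss)}
      N8 x:[22,51/2] y:[20,30] z:[41/2,29] -> hit [22,51/2] leaf, test {P4@t=22, P6(miss)}
    N6 x:[24,55/2] y:[4,12] z:[27/2,43/2] -> miss, prune

order=[0, 1, 3, 5, 2, 8, 6]  |boxes|=7  |leaves|=2  hit=P4

== RESULT ==
2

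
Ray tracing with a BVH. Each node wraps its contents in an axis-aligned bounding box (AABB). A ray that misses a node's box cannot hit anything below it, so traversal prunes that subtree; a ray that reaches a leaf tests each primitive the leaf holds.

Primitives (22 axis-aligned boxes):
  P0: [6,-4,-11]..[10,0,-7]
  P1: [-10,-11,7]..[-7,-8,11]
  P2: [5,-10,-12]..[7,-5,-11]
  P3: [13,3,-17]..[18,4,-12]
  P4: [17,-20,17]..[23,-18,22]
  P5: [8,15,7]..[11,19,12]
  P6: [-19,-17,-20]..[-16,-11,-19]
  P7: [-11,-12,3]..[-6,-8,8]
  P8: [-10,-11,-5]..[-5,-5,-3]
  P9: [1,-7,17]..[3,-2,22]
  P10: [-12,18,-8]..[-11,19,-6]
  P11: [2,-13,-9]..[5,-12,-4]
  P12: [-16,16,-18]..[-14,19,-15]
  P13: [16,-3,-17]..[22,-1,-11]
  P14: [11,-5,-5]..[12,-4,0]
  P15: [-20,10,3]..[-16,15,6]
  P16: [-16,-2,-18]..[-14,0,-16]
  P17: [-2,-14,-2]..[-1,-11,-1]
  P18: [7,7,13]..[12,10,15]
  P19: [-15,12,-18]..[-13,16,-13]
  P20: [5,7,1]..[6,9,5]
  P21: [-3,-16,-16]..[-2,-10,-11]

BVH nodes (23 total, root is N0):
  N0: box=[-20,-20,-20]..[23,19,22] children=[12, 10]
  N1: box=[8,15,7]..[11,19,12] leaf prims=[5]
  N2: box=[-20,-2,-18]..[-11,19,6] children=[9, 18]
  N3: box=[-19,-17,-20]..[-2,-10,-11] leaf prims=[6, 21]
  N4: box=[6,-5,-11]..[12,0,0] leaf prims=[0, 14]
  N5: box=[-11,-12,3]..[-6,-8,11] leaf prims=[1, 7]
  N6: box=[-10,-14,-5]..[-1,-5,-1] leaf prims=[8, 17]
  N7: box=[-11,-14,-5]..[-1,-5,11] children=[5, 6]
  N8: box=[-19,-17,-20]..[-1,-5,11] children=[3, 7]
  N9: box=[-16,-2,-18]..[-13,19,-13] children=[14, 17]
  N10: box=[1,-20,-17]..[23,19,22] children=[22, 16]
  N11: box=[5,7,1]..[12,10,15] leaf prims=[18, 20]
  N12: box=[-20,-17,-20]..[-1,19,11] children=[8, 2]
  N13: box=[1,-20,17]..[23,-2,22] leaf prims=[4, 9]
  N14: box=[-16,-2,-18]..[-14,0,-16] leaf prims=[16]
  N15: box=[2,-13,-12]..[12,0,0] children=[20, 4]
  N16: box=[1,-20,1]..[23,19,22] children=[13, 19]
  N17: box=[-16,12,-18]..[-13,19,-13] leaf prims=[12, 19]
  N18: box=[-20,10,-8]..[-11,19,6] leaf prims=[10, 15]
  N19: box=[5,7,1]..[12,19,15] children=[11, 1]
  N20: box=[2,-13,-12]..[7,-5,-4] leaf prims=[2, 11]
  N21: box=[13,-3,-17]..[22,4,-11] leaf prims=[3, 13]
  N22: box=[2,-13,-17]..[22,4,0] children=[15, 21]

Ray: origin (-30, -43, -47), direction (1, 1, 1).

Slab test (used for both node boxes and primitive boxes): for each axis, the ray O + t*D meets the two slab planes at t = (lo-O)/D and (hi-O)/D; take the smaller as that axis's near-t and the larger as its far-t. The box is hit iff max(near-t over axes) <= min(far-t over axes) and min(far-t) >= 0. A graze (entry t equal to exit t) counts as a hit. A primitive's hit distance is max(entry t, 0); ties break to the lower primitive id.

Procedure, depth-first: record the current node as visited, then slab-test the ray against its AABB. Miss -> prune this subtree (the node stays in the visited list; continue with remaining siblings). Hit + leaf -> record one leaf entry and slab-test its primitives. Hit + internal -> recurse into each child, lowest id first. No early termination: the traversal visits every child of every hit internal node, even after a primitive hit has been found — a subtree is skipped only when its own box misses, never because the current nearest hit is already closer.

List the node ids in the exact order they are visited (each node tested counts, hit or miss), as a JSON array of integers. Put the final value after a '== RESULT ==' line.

Trace the traversal:
N0 x:[10,53] y:[23,62] z:[27,69] -> hit [27,53], descend [10, 12]
  N10 x:[31,53] y:[23,62] z:[30,69] -> hit [31,53], descend [16, 22]
    N16 x:[31,53] y:[23,62] z:[48,69] -> hit [48,53], descend [13, 19]
      N13 x:[31,53] y:[23,41] z:[64,69] -> miss, prune
      N19 x:[35,42] y:[50,62] z:[48,62] -> miss, prune
    N22 x:[32,52] y:[30,47] z:[30,47] -> hit [32,47], descend [15, 21]
      N15 x:[32,42] y:[30,43] z:[35,47] -> hit [35,42], descend [4, 20]
        N4 x:[36,42] y:[38,43] z:[36,47] -> hit [38,42] leaf, test {P0@t=39, P14(miss)}
        N20 x:[32,37] y:[30,38] z:[35,43] -> hit [35,37] leaf, test {P2@t=35, P11(miss)}
      N21 x:[43,52] y:[40,47] z:[30,36] -> miss, prune
  N12 x:[10,29] y:[26,62] z:[27,58] -> hit [27,29], descend [2, 8]
    N2 x:[10,19] y:[41,62] z:[29,53] -> miss, prune
    N8 x:[11,29] y:[26,38] z:[27,58] -> hit [27,29], descend [3, 7]
      N3 x:[11,28] y:[26,33] z:[27,36] -> hit [27,28] leaf, test {P6(miss), P21(miss)}
      N7 x:[19,29] y:[29,38] z:[42,58] -> miss, prune

Summary -> nodes [0, 10, 16, 13, 19, 22, 15, 4, 20, 21, 12, 2, 8, 3, 7]; box-tests=15; leaf-entries=3; first=P2

== RESULT ==
[0, 10, 16, 13, 19, 22, 15, 4, 20, 21, 12, 2, 8, 3, 7]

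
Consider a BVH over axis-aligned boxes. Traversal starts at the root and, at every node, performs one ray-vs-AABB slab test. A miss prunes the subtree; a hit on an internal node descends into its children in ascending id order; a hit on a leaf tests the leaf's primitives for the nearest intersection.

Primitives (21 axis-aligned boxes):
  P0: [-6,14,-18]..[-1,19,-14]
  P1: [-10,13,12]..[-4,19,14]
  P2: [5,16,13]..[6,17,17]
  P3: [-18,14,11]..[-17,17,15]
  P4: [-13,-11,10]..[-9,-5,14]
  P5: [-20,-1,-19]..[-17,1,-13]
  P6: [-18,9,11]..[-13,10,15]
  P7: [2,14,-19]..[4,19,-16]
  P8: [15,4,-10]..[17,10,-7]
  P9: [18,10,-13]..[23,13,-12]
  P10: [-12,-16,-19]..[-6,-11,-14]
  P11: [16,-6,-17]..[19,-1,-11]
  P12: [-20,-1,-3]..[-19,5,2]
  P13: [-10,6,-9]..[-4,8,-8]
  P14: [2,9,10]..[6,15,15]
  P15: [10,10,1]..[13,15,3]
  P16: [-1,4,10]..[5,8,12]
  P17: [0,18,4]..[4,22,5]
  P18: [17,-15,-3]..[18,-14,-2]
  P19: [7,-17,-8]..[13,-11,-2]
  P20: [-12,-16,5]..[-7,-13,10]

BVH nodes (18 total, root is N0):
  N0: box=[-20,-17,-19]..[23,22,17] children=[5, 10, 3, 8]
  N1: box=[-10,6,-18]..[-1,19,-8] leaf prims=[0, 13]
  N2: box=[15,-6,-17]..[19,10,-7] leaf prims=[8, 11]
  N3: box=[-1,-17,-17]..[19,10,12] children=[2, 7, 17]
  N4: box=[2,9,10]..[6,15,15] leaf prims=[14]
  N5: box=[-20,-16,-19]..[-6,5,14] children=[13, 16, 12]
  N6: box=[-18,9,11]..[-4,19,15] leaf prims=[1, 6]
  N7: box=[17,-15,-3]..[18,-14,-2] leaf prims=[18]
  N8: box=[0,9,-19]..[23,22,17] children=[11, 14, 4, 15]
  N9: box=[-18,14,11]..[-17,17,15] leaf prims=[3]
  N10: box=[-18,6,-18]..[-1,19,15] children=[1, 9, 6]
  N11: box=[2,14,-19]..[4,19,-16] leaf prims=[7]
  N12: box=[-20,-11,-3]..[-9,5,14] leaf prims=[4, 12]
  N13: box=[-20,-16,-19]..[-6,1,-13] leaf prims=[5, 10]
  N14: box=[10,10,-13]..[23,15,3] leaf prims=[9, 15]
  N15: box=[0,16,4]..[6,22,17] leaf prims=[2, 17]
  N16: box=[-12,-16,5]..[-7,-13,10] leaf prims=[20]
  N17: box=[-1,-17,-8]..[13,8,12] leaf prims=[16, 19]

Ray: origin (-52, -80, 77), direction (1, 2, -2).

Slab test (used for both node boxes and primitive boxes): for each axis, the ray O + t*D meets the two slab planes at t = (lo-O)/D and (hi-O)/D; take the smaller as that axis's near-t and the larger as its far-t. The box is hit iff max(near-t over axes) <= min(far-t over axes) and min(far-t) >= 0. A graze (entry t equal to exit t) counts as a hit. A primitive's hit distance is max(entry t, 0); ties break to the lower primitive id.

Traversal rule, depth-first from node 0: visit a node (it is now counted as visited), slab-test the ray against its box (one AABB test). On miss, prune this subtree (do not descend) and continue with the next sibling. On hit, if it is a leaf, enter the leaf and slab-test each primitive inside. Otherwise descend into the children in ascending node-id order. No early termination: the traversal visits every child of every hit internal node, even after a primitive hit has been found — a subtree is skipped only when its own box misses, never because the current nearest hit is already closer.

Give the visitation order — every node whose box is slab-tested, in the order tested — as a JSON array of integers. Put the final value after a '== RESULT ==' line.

Trace the traversal:
N0 x:[32,75] y:[63/2,51] z:[30,48] -> hit [32,48], descend [3, 5, 8, 10]
  N3 x:[51,71] y:[63/2,45] z:[65/2,47] -> miss, prune
  N5 x:[32,46] y:[32,85/2] z:[63/2,48] -> hit [32,85/2], descend [12, 13, 16]
    N12 x:[32,43] y:[69/2,85/2] z:[63/2,40] -> hit [69/2,40] leaf, test {P4(miss), P12(miss)}
    N13 x:[32,46] y:[32,81/2] z:[45,48] -> miss, prune
    N16 x:[40,45] y:[32,67/2] z:[67/2,36] -> miss, prune
  N8 x:[52,75] y:[89/2,51] z:[30,48] -> miss, prune
  N10 x:[34,51] y:[43,99/2] z:[31,95/2] -> hit [43,95/2], descend [1, 6, 9]
    N1 x:[42,51] y:[43,99/2] z:[85/2,95/2] -> hit [43,95/2] leaf, test {P0@t=47, P13@t=43}
    N6 x:[34,48] y:[89/2,99/2] z:[31,33] -> miss, prune
    N9 x:[34,35] y:[47,97/2] z:[31,33] -> miss, prune

Summary -> nodes [0, 3, 5, 12, 13, 16, 8, 10, 1, 6, 9]; box-tests=11; leaf-entries=2; first=P13

== RESULT ==
[0, 3, 5, 12, 13, 16, 8, 10, 1, 6, 9]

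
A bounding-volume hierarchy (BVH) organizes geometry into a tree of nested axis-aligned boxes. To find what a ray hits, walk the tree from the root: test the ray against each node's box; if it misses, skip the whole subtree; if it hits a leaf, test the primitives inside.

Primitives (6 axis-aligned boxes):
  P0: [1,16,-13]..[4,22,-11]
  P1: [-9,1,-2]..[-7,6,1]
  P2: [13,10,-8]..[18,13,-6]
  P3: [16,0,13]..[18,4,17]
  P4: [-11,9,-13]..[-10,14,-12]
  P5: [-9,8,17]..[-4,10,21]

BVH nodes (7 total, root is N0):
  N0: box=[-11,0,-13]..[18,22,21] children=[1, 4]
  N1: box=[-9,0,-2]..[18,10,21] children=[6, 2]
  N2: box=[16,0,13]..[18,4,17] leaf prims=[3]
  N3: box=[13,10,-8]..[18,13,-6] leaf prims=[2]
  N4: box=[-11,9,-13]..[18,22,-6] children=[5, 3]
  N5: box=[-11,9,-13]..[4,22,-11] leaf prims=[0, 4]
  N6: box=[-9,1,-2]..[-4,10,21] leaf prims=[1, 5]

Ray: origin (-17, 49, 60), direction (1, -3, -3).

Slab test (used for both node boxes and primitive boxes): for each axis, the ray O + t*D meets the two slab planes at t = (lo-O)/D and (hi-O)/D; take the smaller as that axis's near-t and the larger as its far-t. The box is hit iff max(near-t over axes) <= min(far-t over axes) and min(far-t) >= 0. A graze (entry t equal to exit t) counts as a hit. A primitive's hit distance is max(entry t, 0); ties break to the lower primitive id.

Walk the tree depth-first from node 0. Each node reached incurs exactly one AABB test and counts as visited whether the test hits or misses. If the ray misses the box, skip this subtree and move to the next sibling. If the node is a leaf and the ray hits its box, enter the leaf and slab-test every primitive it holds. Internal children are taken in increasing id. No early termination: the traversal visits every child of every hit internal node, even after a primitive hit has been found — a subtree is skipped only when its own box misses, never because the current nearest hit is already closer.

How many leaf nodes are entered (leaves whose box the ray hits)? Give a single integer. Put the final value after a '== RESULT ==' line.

Trace the traversal:
N0 x:[6,35] y:[9,49/3] z:[13,73/3] -> hit [13,49/3], descend [1, 4]
  N1 x:[8,35] y:[13,49/3] z:[13,62/3] -> hit [13,49/3], descend [2, 6]
    N2 x:[33,35] y:[15,49/3] z:[43/3,47/3] -> miss, prune
    N6 x:[8,13] y:[13,16] z:[13,62/3] -> hit [13,13] leaf, test {P1(miss), P5@t=13}
  N4 x:[6,35] y:[9,40/3] z:[22,73/3] -> miss, prune

order=[0, 1, 2, 6, 4]  |boxes|=5  |leaves|=1  hit=P5

== RESULT ==
1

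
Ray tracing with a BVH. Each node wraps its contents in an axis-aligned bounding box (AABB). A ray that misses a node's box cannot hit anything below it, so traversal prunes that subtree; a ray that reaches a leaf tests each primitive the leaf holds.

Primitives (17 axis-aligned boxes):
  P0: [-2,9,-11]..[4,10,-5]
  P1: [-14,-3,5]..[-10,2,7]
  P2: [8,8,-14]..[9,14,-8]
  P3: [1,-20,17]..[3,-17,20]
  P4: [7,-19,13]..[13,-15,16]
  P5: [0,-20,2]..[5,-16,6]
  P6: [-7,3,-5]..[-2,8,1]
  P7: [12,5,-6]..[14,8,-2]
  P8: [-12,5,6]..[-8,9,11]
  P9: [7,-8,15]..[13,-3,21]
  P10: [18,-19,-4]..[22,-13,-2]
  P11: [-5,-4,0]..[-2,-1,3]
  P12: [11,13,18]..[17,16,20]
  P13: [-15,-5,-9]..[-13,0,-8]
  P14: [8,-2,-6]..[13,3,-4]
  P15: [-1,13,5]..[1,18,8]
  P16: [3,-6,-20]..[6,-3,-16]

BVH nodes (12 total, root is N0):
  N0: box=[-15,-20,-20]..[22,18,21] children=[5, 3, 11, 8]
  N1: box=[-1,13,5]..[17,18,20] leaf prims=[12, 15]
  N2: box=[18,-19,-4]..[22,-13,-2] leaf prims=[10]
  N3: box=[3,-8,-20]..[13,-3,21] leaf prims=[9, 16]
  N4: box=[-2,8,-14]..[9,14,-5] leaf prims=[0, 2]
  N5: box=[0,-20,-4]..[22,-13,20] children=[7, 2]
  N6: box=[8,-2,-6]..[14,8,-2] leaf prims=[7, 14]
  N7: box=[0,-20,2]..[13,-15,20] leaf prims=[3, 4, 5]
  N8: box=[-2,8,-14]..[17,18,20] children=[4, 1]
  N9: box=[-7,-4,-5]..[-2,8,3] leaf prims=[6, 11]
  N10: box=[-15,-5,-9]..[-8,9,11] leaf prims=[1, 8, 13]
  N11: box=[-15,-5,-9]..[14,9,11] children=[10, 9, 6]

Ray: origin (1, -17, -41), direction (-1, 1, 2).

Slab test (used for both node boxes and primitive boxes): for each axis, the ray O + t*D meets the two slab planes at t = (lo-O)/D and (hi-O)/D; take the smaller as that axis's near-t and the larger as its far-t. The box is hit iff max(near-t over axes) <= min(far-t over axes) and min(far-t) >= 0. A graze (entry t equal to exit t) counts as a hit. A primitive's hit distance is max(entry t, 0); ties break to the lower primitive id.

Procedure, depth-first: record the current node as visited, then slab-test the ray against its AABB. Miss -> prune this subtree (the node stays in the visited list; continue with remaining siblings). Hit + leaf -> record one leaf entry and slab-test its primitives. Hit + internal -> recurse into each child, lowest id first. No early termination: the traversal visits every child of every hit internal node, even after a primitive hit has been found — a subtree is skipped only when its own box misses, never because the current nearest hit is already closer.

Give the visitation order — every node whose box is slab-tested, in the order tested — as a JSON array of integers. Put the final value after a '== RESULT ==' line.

Traverse from the root:
N0 x:[-21,16] y:[-3,35] z:[21/2,31] -> hit [21/2,16], descend [3, 5, 8, 11]
  N3 x:[-12,-2] y:[9,14] z:[21/2,31] -> miss, prune
  N5 x:[-21,1] y:[-3,4] z:[37/2,61/2] -> miss, prune
  N8 x:[-16,3] y:[25,35] z:[27/2,61/2] -> miss, prune
  N11 x:[-13,16] y:[12,26] z:[16,26] -> hit [16,16], descend [6, 9, 10]
    N6 x:[-13,-7] y:[15,25] z:[35/2,39/2] -> miss, prune
    N9 x:[3,8] y:[13,25] z:[18,22] -> miss, prune
    N10 x:[9,16] y:[12,26] z:[16,26] -> hit [16,16] leaf, test {P1(miss), P8(miss), P13@t=16}

order=[0, 3, 5, 8, 11, 6, 9, 10]  |boxes|=8  |leaves|=1  hit=P13

== RESULT ==
[0, 3, 5, 8, 11, 6, 9, 10]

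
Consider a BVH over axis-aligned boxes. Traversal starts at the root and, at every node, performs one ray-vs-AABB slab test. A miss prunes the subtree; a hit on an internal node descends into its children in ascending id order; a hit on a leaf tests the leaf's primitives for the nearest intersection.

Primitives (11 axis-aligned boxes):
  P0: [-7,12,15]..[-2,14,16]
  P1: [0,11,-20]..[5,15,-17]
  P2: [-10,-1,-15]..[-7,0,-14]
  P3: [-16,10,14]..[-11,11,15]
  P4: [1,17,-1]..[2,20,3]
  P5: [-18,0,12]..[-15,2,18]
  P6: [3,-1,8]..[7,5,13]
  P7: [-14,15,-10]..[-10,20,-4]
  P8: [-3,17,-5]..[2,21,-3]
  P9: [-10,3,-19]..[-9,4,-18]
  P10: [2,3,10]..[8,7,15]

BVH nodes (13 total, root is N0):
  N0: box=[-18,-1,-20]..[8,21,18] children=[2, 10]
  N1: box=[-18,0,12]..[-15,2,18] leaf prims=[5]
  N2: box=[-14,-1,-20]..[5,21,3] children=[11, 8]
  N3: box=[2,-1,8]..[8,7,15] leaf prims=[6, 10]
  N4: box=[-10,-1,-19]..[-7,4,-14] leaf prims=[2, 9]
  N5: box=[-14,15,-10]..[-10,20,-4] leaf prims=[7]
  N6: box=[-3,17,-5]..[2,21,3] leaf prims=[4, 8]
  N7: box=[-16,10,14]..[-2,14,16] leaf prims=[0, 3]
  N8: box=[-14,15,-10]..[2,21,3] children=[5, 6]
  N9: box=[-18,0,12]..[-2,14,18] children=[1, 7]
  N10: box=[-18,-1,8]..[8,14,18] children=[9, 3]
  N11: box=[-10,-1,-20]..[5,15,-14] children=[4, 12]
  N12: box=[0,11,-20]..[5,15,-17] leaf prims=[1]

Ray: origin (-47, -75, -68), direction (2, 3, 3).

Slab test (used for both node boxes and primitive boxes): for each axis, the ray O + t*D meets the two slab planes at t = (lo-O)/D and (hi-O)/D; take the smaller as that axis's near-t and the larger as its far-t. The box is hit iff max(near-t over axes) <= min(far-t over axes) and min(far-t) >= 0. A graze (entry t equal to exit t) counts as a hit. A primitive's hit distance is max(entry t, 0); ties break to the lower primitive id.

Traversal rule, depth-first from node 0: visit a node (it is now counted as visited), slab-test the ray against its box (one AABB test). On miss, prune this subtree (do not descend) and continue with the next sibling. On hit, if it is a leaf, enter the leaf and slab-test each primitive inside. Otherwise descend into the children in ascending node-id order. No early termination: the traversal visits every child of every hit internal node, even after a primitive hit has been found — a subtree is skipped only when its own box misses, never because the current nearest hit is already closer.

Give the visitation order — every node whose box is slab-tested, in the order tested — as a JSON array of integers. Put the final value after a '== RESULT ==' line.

Traverse from the root:
N0 x:[29/2,55/2] y:[74/3,32] z:[16,86/3] -> hit [74/3,55/2], descend [2, 10]
  N2 x:[33/2,26] y:[74/3,32] z:[16,71/3] -> miss, prune
  N10 x:[29/2,55/2] y:[74/3,89/3] z:[76/3,86/3] -> hit [76/3,55/2], descend [3, 9]
    N3 x:[49/2,55/2] y:[74/3,82/3] z:[76/3,83/3] -> hit [76/3,82/3] leaf, test {P6@t=76/3, P10@t=26}
    N9 x:[29/2,45/2] y:[25,89/3] z:[80/3,86/3] -> miss, prune

5 AABB tests over nodes [0, 2, 10, 3, 9]; 1 leaf entered; closest P6.

== RESULT ==
[0, 2, 10, 3, 9]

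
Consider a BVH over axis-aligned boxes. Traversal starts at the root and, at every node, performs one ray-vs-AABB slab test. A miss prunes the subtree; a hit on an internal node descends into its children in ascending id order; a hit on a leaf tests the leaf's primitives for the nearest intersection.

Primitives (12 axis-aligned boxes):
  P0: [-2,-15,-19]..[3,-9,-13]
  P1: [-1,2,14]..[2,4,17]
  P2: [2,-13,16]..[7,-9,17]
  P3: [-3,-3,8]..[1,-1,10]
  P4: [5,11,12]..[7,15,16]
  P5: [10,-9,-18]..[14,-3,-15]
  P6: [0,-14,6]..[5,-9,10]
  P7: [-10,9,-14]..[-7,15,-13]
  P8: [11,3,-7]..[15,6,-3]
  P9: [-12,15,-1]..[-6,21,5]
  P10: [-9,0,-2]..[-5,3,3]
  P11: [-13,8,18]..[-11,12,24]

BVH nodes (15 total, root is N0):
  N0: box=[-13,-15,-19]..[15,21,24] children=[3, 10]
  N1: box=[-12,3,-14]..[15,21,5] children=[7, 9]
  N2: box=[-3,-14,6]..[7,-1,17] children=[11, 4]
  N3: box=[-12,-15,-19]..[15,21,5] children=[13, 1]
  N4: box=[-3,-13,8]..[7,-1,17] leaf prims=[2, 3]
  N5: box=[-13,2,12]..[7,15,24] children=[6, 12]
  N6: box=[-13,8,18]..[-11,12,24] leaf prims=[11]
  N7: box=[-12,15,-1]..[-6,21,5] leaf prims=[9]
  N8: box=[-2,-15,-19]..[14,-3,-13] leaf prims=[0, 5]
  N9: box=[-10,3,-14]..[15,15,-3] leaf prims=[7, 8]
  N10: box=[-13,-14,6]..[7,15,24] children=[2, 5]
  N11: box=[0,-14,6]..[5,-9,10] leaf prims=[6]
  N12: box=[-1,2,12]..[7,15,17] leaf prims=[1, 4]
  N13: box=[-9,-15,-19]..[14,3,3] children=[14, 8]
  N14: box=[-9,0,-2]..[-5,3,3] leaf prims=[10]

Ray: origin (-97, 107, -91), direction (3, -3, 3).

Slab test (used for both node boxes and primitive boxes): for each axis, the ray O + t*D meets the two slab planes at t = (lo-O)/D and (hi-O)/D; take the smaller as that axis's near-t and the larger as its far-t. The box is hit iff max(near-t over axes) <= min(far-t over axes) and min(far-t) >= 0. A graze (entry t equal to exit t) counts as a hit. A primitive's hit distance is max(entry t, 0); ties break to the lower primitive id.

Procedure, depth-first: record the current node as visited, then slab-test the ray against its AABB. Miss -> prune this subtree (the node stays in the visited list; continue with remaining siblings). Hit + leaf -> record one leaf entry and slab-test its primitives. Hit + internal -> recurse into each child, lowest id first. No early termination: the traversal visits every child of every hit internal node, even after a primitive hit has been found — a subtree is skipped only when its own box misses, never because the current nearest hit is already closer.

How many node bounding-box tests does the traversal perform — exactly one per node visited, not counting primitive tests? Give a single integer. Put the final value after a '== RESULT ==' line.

Trace the traversal:
N0 x:[28,112/3] y:[86/3,122/3] z:[24,115/3] -> hit [86/3,112/3], descend [3, 10]
  N3 x:[85/3,112/3] y:[86/3,122/3] z:[24,32] -> hit [86/3,32], descend [1, 13]
    N1 x:[85/3,112/3] y:[86/3,104/3] z:[77/3,32] -> hit [86/3,32], descend [7, 9]
      N7 x:[85/3,91/3] y:[86/3,92/3] z:[30,32] -> hit [30,91/3] leaf, test {P9@t=30}
      N9 x:[29,112/3] y:[92/3,104/3] z:[77/3,88/3] -> miss, prune
    N13 x:[88/3,37] y:[104/3,122/3] z:[24,94/3] -> miss, prune
  N10 x:[28,104/3] y:[92/3,121/3] z:[97/3,115/3] -> hit [97/3,104/3], descend [2, 5]
    N2 x:[94/3,104/3] y:[36,121/3] z:[97/3,36] -> miss, prune
    N5 x:[28,104/3] y:[92/3,35] z:[103/3,115/3] -> hit [103/3,104/3], descend [6, 12]
      N6 x:[28,86/3] y:[95/3,33] z:[109/3,115/3] -> miss, prune
      N12 x:[32,104/3] y:[92/3,35] z:[103/3,36] -> hit [103/3,104/3] leaf, test {P1(miss), P4(miss)}

order=[0, 3, 1, 7, 9, 13, 10, 2, 5, 6, 12]  |boxes|=11  |leaves|=2  hit=P9

== RESULT ==
11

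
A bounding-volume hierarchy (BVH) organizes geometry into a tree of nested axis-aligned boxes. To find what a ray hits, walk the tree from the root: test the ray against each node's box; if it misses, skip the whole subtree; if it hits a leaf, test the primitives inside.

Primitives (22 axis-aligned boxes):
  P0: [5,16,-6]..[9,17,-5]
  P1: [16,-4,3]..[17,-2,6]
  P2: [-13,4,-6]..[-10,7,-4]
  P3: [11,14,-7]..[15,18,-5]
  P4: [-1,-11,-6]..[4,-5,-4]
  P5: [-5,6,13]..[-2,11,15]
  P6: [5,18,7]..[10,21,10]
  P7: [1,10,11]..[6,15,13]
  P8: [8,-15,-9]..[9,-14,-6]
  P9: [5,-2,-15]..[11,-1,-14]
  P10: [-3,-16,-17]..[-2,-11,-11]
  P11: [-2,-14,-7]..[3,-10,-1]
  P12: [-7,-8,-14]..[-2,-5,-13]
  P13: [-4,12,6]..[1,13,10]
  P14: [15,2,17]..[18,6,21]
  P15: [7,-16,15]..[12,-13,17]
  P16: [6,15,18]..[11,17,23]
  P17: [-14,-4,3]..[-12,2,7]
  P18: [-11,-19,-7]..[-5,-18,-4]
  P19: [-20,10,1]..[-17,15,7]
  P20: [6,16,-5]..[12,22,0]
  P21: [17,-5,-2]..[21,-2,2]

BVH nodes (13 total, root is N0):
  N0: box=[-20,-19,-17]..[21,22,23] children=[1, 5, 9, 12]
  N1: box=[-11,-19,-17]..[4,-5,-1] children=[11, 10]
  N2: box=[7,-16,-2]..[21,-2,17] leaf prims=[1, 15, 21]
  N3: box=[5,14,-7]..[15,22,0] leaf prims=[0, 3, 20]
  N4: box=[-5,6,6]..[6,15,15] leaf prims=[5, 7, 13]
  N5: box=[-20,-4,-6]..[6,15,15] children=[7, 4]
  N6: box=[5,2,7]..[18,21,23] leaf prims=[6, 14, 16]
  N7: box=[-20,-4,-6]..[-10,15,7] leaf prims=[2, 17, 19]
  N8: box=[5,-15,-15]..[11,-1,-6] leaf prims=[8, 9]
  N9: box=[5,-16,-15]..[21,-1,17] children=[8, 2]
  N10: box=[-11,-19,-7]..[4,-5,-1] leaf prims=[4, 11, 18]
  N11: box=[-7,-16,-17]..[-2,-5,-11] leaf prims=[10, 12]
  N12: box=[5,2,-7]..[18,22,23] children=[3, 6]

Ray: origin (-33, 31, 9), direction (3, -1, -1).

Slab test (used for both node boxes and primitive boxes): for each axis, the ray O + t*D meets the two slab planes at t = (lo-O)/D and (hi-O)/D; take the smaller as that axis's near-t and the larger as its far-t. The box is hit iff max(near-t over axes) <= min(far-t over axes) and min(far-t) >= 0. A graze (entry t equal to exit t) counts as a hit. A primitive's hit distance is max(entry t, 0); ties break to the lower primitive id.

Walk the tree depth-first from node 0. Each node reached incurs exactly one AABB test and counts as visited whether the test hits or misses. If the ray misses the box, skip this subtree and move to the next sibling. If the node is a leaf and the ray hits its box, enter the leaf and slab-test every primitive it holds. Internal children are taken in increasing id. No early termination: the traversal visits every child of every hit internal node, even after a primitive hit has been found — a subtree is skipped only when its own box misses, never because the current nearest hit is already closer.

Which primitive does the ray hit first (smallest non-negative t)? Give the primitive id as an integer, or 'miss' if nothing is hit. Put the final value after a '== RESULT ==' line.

Walk:
N0 x:[13/3,18] y:[9,50] z:[-14,26] -> hit [9,18], descend [1, 5, 9, 12]
  N1 x:[22/3,37/3] y:[36,50] z:[10,26] -> miss, prune
  N5 x:[13/3,13] y:[16,35] z:[-6,15] -> miss, prune
  N9 x:[38/3,18] y:[32,47] z:[-8,24] -> miss, prune
  N12 x:[38/3,17] y:[9,29] z:[-14,16] -> hit [38/3,16], descend [3, 6]
    N3 x:[38/3,16] y:[9,17] z:[9,16] -> hit [38/3,16] leaf, test {P0@t=14, P3@t=44/3, P20@t=13}
    N6 x:[38/3,17] y:[10,29] z:[-14,2] -> miss, prune

Summary -> nodes [0, 1, 5, 9, 12, 3, 6]; box-tests=7; leaf-entries=1; first=P20

== RESULT ==
20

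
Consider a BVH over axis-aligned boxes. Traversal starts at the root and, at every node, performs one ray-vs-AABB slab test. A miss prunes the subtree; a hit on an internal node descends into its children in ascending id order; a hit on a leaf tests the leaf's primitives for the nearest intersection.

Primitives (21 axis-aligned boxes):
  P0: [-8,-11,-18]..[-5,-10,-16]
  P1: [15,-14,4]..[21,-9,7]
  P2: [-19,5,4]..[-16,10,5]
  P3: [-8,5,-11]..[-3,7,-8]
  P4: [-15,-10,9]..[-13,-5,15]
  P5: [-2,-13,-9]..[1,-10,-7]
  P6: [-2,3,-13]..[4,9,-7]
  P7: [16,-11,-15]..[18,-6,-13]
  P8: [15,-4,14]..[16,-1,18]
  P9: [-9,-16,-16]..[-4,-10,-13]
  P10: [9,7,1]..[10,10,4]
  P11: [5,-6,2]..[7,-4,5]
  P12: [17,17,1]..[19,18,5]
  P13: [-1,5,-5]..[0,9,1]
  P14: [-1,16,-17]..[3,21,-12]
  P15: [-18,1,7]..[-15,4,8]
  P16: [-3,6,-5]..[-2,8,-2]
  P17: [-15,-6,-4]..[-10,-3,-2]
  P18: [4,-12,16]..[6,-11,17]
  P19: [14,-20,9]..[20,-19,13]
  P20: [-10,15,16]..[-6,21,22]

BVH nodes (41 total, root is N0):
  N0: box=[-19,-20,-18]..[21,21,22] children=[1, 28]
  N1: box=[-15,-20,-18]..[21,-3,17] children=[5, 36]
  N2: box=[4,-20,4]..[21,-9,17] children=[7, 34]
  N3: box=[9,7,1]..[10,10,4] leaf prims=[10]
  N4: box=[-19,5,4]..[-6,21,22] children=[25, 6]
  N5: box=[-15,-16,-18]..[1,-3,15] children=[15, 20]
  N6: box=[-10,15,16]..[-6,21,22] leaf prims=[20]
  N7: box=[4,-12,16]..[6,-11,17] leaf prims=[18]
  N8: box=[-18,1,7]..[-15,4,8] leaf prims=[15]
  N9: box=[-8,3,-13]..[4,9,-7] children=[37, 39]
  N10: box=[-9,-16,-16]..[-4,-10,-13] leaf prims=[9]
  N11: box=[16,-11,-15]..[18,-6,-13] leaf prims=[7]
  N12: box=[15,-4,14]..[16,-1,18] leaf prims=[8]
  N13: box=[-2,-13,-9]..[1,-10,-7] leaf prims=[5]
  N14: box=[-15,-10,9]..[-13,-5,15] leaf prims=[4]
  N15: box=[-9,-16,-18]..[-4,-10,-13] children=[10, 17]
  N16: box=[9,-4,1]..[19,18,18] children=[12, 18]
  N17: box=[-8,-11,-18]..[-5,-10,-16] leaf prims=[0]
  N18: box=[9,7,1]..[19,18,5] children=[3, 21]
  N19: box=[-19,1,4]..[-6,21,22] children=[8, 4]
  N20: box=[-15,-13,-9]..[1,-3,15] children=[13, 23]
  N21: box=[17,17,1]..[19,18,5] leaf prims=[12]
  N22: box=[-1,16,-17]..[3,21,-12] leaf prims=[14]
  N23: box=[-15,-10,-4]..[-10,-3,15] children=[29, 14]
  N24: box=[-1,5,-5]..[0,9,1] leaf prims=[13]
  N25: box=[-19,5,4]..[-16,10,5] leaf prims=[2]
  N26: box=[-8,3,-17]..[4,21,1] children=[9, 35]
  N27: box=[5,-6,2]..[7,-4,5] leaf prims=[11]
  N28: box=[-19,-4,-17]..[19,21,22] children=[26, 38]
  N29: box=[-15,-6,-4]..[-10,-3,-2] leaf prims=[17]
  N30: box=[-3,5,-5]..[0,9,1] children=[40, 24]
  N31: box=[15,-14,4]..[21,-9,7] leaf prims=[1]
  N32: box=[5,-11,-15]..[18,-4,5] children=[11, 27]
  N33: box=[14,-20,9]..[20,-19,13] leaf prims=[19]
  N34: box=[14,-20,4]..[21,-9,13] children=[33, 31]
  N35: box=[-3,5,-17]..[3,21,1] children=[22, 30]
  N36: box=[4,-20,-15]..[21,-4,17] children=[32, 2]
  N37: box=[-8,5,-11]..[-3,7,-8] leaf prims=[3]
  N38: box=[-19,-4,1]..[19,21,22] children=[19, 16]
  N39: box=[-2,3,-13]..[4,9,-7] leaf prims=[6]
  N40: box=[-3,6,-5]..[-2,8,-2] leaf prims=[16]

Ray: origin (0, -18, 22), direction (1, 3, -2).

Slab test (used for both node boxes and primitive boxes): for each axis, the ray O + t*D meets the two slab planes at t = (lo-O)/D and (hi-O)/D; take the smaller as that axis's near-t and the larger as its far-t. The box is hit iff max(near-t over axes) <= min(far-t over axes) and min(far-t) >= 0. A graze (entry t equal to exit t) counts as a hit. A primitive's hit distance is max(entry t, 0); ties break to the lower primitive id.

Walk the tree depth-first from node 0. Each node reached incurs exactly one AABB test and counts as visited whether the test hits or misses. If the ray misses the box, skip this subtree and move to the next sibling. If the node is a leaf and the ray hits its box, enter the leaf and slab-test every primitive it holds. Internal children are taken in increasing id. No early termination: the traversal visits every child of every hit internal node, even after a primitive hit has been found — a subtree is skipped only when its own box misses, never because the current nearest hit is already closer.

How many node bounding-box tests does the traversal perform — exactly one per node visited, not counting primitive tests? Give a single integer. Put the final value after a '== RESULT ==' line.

Trace the traversal:
N0 x:[-19,21] y:[-2/3,13] z:[0,20] -> hit [0,13], descend [1, 28]
  N1 x:[-15,21] y:[-2/3,5] z:[5/2,20] -> hit [5/2,5], descend [5, 36]
    N5 x:[-15,1] y:[2/3,5] z:[7/2,20] -> miss, prune
    N36 x:[4,21] y:[-2/3,14/3] z:[5/2,37/2] -> hit [4,14/3], descend [2, 32]
      N2 x:[4,21] y:[-2/3,3] z:[5/2,9] -> miss, prune
      N32 x:[5,18] y:[7/3,14/3] z:[17/2,37/2] -> miss, prune
  N28 x:[-19,19] y:[14/3,13] z:[0,39/2] -> hit [14/3,13], descend [26, 38]
    N26 x:[-8,4] y:[7,13] z:[21/2,39/2] -> miss, prune
    N38 x:[-19,19] y:[14/3,13] z:[0,21/2] -> hit [14/3,21/2], descend [16, 19]
      N16 x:[9,19] y:[14/3,12] z:[2,21/2] -> hit [9,21/2], descend [12, 18]
        N12 x:[15,16] y:[14/3,17/3] z:[2,4] -> miss, prune
        N18 x:[9,19] y:[25/3,12] z:[17/2,21/2] -> hit [9,21/2], descend [3, 21]
          N3 x:[9,10] y:[25/3,28/3] z:[9,21/2] -> hit [9,28/3] leaf, test {P10@t=9}
          N21 x:[17,19] y:[35/3,12] z:[17/2,21/2] -> miss, prune
      N19 x:[-19,-6] y:[19/3,13] z:[0,9] -> miss, prune

15 AABB tests over nodes [0, 1, 5, 36, 2, 32, 28, 26, 38, 16, 12, 18, 3, 21, 19]; 1 leaf entered; closest P10.

== RESULT ==
15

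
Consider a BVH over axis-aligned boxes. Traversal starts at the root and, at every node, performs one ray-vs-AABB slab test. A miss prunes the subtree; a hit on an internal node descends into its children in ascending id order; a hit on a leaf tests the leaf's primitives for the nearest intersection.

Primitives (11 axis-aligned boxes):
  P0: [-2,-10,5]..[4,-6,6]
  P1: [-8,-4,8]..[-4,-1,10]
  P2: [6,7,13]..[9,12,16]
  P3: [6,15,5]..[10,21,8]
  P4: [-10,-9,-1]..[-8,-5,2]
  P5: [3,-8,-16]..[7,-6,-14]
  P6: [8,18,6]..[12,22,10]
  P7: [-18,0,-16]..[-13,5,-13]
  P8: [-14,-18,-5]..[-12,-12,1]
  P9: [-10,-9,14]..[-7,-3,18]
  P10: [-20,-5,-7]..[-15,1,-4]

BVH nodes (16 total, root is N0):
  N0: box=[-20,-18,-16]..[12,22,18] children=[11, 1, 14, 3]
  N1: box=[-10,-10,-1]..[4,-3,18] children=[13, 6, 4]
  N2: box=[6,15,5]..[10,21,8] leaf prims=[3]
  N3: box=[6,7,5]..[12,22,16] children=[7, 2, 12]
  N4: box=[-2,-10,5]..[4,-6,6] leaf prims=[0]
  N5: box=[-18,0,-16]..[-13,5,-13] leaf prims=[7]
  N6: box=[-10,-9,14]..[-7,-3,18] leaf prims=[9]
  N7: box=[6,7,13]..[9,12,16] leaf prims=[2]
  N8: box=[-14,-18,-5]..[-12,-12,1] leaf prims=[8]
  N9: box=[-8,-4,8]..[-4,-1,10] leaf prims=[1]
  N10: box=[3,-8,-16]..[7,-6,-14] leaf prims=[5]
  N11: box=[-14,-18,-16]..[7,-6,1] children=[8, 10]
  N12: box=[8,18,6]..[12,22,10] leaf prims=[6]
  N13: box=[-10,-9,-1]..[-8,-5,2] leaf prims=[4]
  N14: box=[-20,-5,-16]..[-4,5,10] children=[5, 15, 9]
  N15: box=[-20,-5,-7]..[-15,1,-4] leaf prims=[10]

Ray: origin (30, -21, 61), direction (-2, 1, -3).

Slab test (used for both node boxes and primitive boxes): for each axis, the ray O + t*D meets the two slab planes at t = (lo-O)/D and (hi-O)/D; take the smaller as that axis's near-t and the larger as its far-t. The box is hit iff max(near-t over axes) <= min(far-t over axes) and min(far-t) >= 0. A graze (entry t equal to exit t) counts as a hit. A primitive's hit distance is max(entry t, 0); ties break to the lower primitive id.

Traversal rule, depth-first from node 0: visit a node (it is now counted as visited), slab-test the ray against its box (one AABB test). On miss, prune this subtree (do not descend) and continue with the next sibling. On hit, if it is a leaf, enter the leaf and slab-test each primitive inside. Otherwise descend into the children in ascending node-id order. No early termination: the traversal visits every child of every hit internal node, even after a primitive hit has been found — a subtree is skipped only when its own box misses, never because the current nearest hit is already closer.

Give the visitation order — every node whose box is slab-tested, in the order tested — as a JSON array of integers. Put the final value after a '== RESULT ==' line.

Trace the traversal:
N0 x:[9,25] y:[3,43] z:[43/3,77/3] -> hit [43/3,25], descend [1, 3, 11, 14]
  N1 x:[13,20] y:[11,18] z:[43/3,62/3] -> hit [43/3,18], descend [4, 6, 13]
    N4 x:[13,16] y:[11,15] z:[55/3,56/3] -> miss, prune
    N6 x:[37/2,20] y:[12,18] z:[43/3,47/3] -> miss, prune
    N13 x:[19,20] y:[12,16] z:[59/3,62/3] -> miss, prune
  N3 x:[9,12] y:[28,43] z:[15,56/3] -> miss, prune
  N11 x:[23/2,22] y:[3,15] z:[20,77/3] -> miss, prune
  N14 x:[17,25] y:[16,26] z:[17,77/3] -> hit [17,25], descend [5, 9, 15]
    N5 x:[43/2,24] y:[21,26] z:[74/3,77/3] -> miss, prune
    N9 x:[17,19] y:[17,20] z:[17,53/3] -> hit [17,53/3] leaf, test {P1@t=17}
    N15 x:[45/2,25] y:[16,22] z:[65/3,68/3] -> miss, prune

order=[0, 1, 4, 6, 13, 3, 11, 14, 5, 9, 15]  |boxes|=11  |leaves|=1  hit=P1

== RESULT ==
[0, 1, 4, 6, 13, 3, 11, 14, 5, 9, 15]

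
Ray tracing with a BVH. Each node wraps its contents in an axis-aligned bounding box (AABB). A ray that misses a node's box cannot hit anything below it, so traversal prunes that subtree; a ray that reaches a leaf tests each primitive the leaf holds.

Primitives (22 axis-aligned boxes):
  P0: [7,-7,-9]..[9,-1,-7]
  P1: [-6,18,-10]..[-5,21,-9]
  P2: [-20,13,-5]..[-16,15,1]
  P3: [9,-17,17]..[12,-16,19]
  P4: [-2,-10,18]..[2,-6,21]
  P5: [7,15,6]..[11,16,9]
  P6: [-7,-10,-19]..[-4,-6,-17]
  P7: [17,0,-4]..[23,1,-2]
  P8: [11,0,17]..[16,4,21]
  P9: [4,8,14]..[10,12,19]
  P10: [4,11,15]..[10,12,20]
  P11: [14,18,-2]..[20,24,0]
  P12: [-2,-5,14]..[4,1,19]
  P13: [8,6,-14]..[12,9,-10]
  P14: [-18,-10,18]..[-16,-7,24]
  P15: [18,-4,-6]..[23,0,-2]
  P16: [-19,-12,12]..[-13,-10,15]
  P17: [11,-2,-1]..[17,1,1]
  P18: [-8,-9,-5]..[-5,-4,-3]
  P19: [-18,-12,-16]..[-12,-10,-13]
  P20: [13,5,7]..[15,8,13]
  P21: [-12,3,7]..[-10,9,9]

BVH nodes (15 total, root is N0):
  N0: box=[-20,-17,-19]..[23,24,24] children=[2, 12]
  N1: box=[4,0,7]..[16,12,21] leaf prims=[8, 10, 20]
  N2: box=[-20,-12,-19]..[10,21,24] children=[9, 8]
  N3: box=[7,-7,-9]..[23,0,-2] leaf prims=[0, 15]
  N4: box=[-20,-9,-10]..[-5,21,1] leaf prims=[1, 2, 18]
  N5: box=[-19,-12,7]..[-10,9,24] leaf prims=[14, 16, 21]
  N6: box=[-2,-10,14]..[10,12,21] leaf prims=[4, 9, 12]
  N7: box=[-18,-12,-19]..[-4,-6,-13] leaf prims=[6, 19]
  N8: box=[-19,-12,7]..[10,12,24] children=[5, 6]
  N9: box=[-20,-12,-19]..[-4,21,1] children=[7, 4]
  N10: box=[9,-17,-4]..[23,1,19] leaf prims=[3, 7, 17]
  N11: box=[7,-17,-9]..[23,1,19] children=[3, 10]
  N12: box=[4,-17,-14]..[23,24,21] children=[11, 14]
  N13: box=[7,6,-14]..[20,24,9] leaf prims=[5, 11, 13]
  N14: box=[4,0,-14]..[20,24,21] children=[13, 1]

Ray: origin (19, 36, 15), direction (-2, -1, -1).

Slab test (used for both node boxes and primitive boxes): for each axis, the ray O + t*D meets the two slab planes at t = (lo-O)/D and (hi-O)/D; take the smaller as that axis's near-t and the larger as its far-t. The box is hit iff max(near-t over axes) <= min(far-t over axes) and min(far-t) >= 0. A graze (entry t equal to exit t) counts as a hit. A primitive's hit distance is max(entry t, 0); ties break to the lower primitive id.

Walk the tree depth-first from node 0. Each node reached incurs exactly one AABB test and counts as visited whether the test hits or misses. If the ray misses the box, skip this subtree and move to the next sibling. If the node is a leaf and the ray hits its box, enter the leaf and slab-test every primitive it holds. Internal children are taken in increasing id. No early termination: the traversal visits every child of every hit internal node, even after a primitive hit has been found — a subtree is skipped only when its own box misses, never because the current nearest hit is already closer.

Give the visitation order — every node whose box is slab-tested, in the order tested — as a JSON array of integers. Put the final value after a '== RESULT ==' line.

Walk:
N0 x:[-2,39/2] y:[12,53] z:[-9,34] -> hit [12,39/2], descend [2, 12]
  N2 x:[9/2,39/2] y:[15,48] z:[-9,34] -> hit [15,39/2], descend [8, 9]
    N8 x:[9/2,19] y:[24,48] z:[-9,8] -> miss, prune
    N9 x:[23/2,39/2] y:[15,48] z:[14,34] -> hit [15,39/2], descend [4, 7]
      N4 x:[12,39/2] y:[15,45] z:[14,25] -> hit [15,39/2] leaf, test {P1(miss), P2(miss), P18(miss)}
      N7 x:[23/2,37/2] y:[42,48] z:[28,34] -> miss, prune
  N12 x:[-2,15/2] y:[12,53] z:[-6,29] -> miss, prune

7 AABB tests over nodes [0, 2, 8, 9, 4, 7, 12]; 1 leaf entered; closest miss.

== RESULT ==
[0, 2, 8, 9, 4, 7, 12]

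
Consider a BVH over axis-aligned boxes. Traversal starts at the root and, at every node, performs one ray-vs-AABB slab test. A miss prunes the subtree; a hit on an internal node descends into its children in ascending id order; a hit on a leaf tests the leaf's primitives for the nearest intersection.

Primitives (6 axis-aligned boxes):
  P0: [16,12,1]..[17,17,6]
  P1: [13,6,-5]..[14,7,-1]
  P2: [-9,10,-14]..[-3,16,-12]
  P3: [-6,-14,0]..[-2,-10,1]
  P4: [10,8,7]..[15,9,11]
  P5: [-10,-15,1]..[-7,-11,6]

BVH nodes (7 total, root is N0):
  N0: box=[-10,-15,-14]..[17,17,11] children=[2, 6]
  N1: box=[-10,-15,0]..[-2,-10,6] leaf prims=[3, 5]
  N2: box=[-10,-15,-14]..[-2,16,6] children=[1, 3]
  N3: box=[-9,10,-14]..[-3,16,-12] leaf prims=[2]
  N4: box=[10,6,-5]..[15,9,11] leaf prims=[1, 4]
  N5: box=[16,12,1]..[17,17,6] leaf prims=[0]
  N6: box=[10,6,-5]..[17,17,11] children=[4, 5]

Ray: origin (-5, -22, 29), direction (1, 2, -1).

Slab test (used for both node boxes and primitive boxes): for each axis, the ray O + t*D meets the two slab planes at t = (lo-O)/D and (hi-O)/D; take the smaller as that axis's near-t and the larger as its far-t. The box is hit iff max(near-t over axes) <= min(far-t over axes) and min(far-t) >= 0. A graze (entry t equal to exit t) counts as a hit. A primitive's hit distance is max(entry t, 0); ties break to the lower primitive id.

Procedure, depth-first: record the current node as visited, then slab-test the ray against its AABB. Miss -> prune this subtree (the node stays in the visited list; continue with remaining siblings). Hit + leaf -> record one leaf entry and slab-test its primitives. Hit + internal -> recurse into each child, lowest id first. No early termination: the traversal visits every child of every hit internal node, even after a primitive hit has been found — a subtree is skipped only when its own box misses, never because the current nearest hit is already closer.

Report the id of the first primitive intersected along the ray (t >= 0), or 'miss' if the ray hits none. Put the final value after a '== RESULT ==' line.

Walk:
N0 x:[-5,22] y:[7/2,39/2] z:[18,43] -> hit [18,39/2], descend [2, 6]
  N2 x:[-5,3] y:[7/2,19] z:[23,43] -> miss, prune
  N6 x:[15,22] y:[14,39/2] z:[18,34] -> hit [18,39/2], descend [4, 5]
    N4 x:[15,20] y:[14,31/2] z:[18,34] -> miss, prune
    N5 x:[21,22] y:[17,39/2] z:[23,28] -> miss, prune

Summary -> nodes [0, 2, 6, 4, 5]; box-tests=5; leaf-entries=0; first=miss

== RESULT ==
miss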